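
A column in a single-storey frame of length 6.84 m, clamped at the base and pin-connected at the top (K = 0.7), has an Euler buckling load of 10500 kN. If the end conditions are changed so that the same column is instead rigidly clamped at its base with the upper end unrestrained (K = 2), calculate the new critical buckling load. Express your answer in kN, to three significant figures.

P_cr ≈ 1290 kN

P_cr ∝ 1/K², so P_cr,new = P_cr,old × (K_old/K_new)² = 10500 × (0.7/2)²
= 10500 × 0.1225 = 1290 kN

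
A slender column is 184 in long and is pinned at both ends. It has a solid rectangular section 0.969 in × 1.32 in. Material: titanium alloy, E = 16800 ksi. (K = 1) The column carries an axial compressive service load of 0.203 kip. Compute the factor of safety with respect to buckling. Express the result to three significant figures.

Buckling occurs about the weak axis: I_min = h·b³/12 with b = 0.969 in (the shorter side).
I_min = 1.32×0.969³/12 = 0.1001 in⁴
Effective length L_e = K·L = 1 × 184 = 184.0 in
P_cr = π²EI / L_e² = π² × 16800×10³ × 0.1001 / 184.0² = 490.2 lb
Factor of safety n = P_cr / P = 0.49016 / 0.203 = 2.41

n ≈ 2.41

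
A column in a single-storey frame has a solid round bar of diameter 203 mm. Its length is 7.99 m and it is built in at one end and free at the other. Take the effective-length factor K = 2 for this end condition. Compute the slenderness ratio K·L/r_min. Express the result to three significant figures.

λ ≈ 315

For a solid circle r = d/4 = 203/4 = 50.75 mm
L_e = K·L = 2 × 7.99 m = 15.98 m = 15980 mm
λ = L_e / r_min = 15980 / 50.75 = 315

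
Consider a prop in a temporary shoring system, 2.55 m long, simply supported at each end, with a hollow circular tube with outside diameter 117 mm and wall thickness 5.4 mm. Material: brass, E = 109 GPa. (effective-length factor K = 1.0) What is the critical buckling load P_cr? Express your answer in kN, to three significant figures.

P_cr ≈ 489 kN

Inner diameter d_i = 117 − 2×5.4 = 106.2 mm
I = π(d_o⁴ − d_i⁴)/64 = π(117⁴ − 106.2⁴)/64 = 2.954×10^6 mm⁴
I = 2.954×10^6 mm⁴ = 2.954×10^-6 m⁴
Effective length L_e = K·L = 1 × 2.55 = 2.550 m
P_cr = π²EI / L_e² = π² × 109×10⁹ × 2.954×10^-6 / 2.550² = 4.888×10^5 N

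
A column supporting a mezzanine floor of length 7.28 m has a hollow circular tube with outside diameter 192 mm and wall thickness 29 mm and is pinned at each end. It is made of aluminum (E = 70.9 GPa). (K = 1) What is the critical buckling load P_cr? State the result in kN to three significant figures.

P_cr ≈ 672 kN

Inner diameter d_i = 192 − 2×29 = 134.0 mm
I = π(d_o⁴ − d_i⁴)/64 = π(192⁴ − 134.0⁴)/64 = 5.088×10^7 mm⁴
I = 5.088×10^7 mm⁴ = 5.088×10^-5 m⁴
Effective length L_e = K·L = 1 × 7.28 = 7.280 m
P_cr = π²EI / L_e² = π² × 70.9×10⁹ × 5.088×10^-5 / 7.280² = 6.718×10^5 N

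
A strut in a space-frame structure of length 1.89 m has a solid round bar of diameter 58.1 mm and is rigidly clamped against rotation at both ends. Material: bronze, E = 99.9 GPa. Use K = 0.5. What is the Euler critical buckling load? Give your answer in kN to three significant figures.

P_cr ≈ 618 kN

I = πd⁴/64 = π×58.1⁴/64 = 5.593×10^5 mm⁴
I = 5.593×10^5 mm⁴ = 5.593×10^-7 m⁴
Effective length L_e = K·L = 0.5 × 1.89 = 0.9450 m
P_cr = π²EI / L_e² = π² × 99.9×10⁹ × 5.593×10^-7 / 0.9450² = 6.176×10^5 N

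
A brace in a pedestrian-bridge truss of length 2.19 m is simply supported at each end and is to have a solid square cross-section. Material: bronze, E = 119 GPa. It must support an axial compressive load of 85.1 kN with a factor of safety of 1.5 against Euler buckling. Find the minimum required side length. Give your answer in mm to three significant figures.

a ≈ 50.0 mm

Required P_cr = n·P = 1.5 × 85.1 = 127.6 kN
L_e = K·L = 1 × 2.19 = 2.190 m
Required I = P_cr·L_e²/(π²E) = 1.276×10^5 × 2.190² / (π² × 1.19×10^11) = 5.213×10^-7 m⁴
I_req = 5.213×10^5 mm⁴
Solid square: I = a⁴/12  ⇒  a = (12I)^(1/4) = (12×5.213×10^5)^(1/4) = 50.0 mm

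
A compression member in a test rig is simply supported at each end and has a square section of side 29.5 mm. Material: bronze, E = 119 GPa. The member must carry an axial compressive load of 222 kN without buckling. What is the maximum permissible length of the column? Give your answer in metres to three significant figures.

I = a⁴/12 = 29.5⁴/12 = 6.311×10^4 mm⁴
I = 6.311×10^-8 m⁴
At the buckling limit P_cr = P = 2.220×10^5 N
From P_cr = π²EI/(K·L)²:  L = (1/K)·√(π²EI/P_cr) = (1/1)·√(π²×1.19×10^11×6.311×10^-8/2.220×10^5)
L = 0.578 m

L_max ≈ 0.578 m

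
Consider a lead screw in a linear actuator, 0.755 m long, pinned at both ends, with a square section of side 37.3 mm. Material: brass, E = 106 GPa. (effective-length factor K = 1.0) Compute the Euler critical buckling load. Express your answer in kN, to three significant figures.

I = a⁴/12 = 37.3⁴/12 = 1.613×10^5 mm⁴
I = 1.613×10^5 mm⁴ = 1.613×10^-7 m⁴
Effective length L_e = K·L = 1 × 0.755 = 0.7550 m
P_cr = π²EI / L_e² = π² × 106×10⁹ × 1.613×10^-7 / 0.7550² = 2.961×10^5 N

P_cr ≈ 296 kN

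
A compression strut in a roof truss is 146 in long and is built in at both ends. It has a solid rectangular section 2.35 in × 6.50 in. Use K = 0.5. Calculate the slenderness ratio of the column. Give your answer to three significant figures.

λ ≈ 108

For a rectangle r_min = b/√12 = 2.35/√12 = 0.6784 in
L_e = K·L = 0.5 × 146 = 73.00 in
λ = L_e / r_min = 73.000 / 0.6784 = 108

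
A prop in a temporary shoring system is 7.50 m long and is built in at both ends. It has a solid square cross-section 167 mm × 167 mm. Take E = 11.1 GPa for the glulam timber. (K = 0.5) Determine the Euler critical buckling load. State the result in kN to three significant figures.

P_cr ≈ 505 kN

I = a⁴/12 = 167⁴/12 = 6.482×10^7 mm⁴
I = 6.482×10^7 mm⁴ = 6.482×10^-5 m⁴
Effective length L_e = K·L = 0.5 × 7.50 = 3.750 m
P_cr = π²EI / L_e² = π² × 11.1×10⁹ × 6.482×10^-5 / 3.750² = 5.049×10^5 N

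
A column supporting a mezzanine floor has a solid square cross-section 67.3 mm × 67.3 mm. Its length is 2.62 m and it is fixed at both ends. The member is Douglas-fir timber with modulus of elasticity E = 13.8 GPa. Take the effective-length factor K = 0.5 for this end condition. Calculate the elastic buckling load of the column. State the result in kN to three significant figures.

I = a⁴/12 = 67.3⁴/12 = 1.710×10^6 mm⁴
I = 1.710×10^6 mm⁴ = 1.710×10^-6 m⁴
Effective length L_e = K·L = 0.5 × 2.62 = 1.310 m
P_cr = π²EI / L_e² = π² × 13.8×10⁹ × 1.710×10^-6 / 1.310² = 1.357×10^5 N

P_cr ≈ 136 kN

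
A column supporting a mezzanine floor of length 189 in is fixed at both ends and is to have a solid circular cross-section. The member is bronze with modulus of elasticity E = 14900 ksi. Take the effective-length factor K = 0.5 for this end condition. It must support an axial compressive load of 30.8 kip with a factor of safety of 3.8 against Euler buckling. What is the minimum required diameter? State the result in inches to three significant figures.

d ≈ 3.47 in

Required P_cr = n·P = 3.8 × 30.8 = 117.0 kip
L_e = K·L = 0.5 × 189 = 94.50 in
Required I = P_cr·L_e²/(π²E) = 1.170×10^5 × 94.50² / (π² × 1.49×10^7) = 7.107 in⁴
Solid circle: I = πd⁴/64  ⇒  d = (64I/π)^(1/4) = (64×7.107/π)^(1/4) = 3.47 in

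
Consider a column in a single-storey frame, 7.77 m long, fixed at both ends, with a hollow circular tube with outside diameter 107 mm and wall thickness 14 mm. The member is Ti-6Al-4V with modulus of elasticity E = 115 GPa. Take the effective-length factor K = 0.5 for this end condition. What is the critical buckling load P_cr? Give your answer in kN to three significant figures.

P_cr ≈ 340 kN

Inner diameter d_i = 107 − 2×14 = 79.00 mm
I = π(d_o⁴ − d_i⁴)/64 = π(107⁴ − 79.00⁴)/64 = 4.522×10^6 mm⁴
I = 4.522×10^6 mm⁴ = 4.522×10^-6 m⁴
Effective length L_e = K·L = 0.5 × 7.77 = 3.885 m
P_cr = π²EI / L_e² = π² × 115×10⁹ × 4.522×10^-6 / 3.885² = 3.401×10^5 N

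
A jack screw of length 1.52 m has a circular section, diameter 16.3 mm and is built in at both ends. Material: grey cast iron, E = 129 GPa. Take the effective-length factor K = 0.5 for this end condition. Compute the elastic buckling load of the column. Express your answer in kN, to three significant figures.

P_cr ≈ 7.64 kN

I = πd⁴/64 = π×16.3⁴/64 = 3.465×10^3 mm⁴
I = 3.465×10^3 mm⁴ = 3.465×10^-9 m⁴
Effective length L_e = K·L = 0.5 × 1.52 = 0.7600 m
P_cr = π²EI / L_e² = π² × 129×10⁹ × 3.465×10^-9 / 0.7600² = 7.638×10^3 N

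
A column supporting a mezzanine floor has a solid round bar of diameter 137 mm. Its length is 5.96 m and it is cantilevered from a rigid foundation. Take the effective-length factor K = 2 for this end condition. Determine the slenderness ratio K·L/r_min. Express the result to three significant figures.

λ ≈ 348

For a solid circle r = d/4 = 137/4 = 34.25 mm
L_e = K·L = 2 × 5.96 m = 11.92 m = 11920 mm
λ = L_e / r_min = 11920 / 34.25 = 348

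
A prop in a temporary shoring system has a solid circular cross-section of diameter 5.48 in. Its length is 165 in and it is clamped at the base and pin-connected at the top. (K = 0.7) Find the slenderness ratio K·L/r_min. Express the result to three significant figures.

For a solid circle r = d/4 = 5.48/4 = 1.370 in
L_e = K·L = 0.7 × 165 = 115.5 in
λ = L_e / r_min = 115.50 / 1.370 = 84.3

λ ≈ 84.3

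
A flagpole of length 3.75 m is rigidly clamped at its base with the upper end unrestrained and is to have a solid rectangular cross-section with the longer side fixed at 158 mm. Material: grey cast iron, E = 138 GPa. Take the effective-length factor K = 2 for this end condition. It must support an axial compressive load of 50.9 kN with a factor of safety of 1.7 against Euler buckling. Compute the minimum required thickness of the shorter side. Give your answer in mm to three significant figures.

b ≈ 64.7 mm

Required P_cr = n·P = 1.7 × 50.9 = 86.53 kN
L_e = K·L = 2 × 3.75 = 7.500 m
Required I = P_cr·L_e²/(π²E) = 8.653×10^4 × 7.500² / (π² × 1.38×10^11) = 3.574×10^-6 m⁴
I_req = 3.574×10^6 mm⁴
Rectangle, weak axis: I_min = h·b³/12 with h = 158 mm fixed  ⇒  b = (12I/h)^(1/3) = 64.7 mm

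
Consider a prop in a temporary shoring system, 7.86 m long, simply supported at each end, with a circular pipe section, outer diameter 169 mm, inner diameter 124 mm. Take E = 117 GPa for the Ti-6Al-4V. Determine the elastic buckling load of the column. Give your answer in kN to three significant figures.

d_o = 169 mm, d_i = 124 mm
I = π(d_o⁴ − d_i⁴)/64 = π(169⁴ − 124.0⁴)/64 = 2.844×10^7 mm⁴
I = 2.844×10^7 mm⁴ = 2.844×10^-5 m⁴
Effective length L_e = K·L = 1 × 7.86 = 7.860 m
P_cr = π²EI / L_e² = π² × 117×10⁹ × 2.844×10^-5 / 7.860² = 5.315×10^5 N

P_cr ≈ 532 kN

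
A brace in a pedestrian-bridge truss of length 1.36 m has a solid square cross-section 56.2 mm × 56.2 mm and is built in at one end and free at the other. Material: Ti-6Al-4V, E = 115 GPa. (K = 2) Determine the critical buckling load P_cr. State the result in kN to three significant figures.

P_cr ≈ 128 kN

I = a⁴/12 = 56.2⁴/12 = 8.313×10^5 mm⁴
I = 8.313×10^5 mm⁴ = 8.313×10^-7 m⁴
Effective length L_e = K·L = 2 × 1.36 = 2.720 m
P_cr = π²EI / L_e² = π² × 115×10⁹ × 8.313×10^-7 / 2.720² = 1.275×10^5 N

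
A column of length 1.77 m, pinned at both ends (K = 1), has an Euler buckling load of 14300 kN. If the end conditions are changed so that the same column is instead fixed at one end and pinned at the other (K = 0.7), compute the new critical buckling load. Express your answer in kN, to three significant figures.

P_cr ∝ 1/K², so P_cr,new = P_cr,old × (K_old/K_new)² = 14300 × (1/0.7)²
= 14300 × 2.041 = 29200 kN

P_cr ≈ 29200 kN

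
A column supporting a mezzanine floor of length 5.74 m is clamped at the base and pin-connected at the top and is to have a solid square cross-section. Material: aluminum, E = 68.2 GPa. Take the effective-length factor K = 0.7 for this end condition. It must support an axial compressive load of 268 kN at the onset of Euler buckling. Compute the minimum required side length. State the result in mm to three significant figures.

a ≈ 93.7 mm

L_e = K·L = 0.7 × 5.74 = 4.018 m
Required I = P_cr·L_e²/(π²E) = 2.680×10^5 × 4.018² / (π² × 6.82×10^10) = 6.428×10^-6 m⁴
I_req = 6.428×10^6 mm⁴
Solid square: I = a⁴/12  ⇒  a = (12I)^(1/4) = (12×6.428×10^6)^(1/4) = 93.7 mm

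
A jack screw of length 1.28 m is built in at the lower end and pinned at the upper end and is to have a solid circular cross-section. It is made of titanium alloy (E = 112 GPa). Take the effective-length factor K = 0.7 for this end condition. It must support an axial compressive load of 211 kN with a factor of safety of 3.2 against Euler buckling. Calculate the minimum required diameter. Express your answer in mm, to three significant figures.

Required P_cr = n·P = 3.2 × 211 = 675.2 kN
L_e = K·L = 0.7 × 1.28 = 0.8960 m
Required I = P_cr·L_e²/(π²E) = 6.752×10^5 × 0.8960² / (π² × 1.12×10^11) = 4.904×10^-7 m⁴
I_req = 4.904×10^5 mm⁴
Solid circle: I = πd⁴/64  ⇒  d = (64I/π)^(1/4) = (64×4.904×10^5/π)^(1/4) = 56.2 mm

d ≈ 56.2 mm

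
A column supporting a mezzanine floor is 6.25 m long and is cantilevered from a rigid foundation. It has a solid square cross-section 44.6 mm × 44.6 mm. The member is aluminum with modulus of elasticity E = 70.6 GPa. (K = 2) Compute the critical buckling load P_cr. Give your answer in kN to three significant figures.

P_cr ≈ 1.47 kN

I = a⁴/12 = 44.6⁴/12 = 3.297×10^5 mm⁴
I = 3.297×10^5 mm⁴ = 3.297×10^-7 m⁴
Effective length L_e = K·L = 2 × 6.25 = 12.50 m
P_cr = π²EI / L_e² = π² × 70.6×10⁹ × 3.297×10^-7 / 12.50² = 1.470×10^3 N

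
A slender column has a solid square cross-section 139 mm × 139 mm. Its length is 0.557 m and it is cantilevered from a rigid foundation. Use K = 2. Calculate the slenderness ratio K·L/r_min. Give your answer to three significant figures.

λ ≈ 27.8

For a square r = a/√12 = 139/√12 = 40.13 mm
L_e = K·L = 2 × 0.557 m = 1.114 m = 1114.0 mm
λ = L_e / r_min = 1114.0 / 40.13 = 27.8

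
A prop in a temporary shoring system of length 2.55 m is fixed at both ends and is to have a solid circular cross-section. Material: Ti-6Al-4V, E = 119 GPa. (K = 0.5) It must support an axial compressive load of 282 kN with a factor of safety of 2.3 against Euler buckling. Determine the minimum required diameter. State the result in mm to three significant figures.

Required P_cr = n·P = 2.3 × 282 = 648.6 kN
L_e = K·L = 0.5 × 2.55 = 1.275 m
Required I = P_cr·L_e²/(π²E) = 6.486×10^5 × 1.275² / (π² × 1.19×10^11) = 8.977×10^-7 m⁴
I_req = 8.977×10^5 mm⁴
Solid circle: I = πd⁴/64  ⇒  d = (64I/π)^(1/4) = (64×8.977×10^5/π)^(1/4) = 65.4 mm

d ≈ 65.4 mm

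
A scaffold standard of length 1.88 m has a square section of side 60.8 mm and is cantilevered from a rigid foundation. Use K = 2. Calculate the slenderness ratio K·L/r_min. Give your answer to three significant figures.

λ ≈ 214

For a square r = a/√12 = 60.8/√12 = 17.55 mm
L_e = K·L = 2 × 1.88 m = 3.760 m = 3760.0 mm
λ = L_e / r_min = 3760.0 / 17.55 = 214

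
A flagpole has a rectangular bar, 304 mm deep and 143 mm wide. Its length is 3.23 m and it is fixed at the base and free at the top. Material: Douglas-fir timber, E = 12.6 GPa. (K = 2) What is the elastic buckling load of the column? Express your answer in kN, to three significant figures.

P_cr ≈ 221 kN

Buckling occurs about the weak axis: I_min = h·b³/12 with b = 143 mm (the shorter side).
I_min = 304×143³/12 = 7.408×10^7 mm⁴
I = 7.408×10^7 mm⁴ = 7.408×10^-5 m⁴
Effective length L_e = K·L = 2 × 3.23 = 6.460 m
P_cr = π²EI / L_e² = π² × 12.6×10⁹ × 7.408×10^-5 / 6.460² = 2.208×10^5 N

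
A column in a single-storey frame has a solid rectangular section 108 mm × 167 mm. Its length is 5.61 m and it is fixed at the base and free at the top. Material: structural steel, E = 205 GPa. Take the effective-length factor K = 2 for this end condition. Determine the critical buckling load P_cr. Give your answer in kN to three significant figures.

P_cr ≈ 282 kN

Buckling occurs about the weak axis: I_min = h·b³/12 with b = 108 mm (the shorter side).
I_min = 167×108³/12 = 1.753×10^7 mm⁴
I = 1.753×10^7 mm⁴ = 1.753×10^-5 m⁴
Effective length L_e = K·L = 2 × 5.61 = 11.22 m
P_cr = π²EI / L_e² = π² × 205×10⁹ × 1.753×10^-5 / 11.22² = 2.818×10^5 N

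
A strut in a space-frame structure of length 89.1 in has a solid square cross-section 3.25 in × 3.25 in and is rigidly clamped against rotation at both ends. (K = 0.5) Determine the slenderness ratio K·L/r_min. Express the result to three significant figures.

λ ≈ 47.5

I = a⁴/12 = 3.25⁴/12 = 9.297 in⁴
A = 10.56 in²;  r_min = √(I/A) = √(9.297/10.56) = 0.9382 in
L_e = K·L = 0.5 × 89.1 = 44.55 in
λ = L_e / r_min = 44.550 / 0.9382 = 47.5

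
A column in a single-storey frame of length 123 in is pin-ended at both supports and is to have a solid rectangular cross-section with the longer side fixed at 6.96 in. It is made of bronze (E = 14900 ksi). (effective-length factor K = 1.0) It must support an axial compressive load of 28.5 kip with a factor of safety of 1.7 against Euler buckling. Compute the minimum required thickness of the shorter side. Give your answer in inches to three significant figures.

Required P_cr = n·P = 1.7 × 28.5 = 48.45 kip
L_e = K·L = 1 × 123 = 123.0 in
Required I = P_cr·L_e²/(π²E) = 4.845×10^4 × 123.0² / (π² × 1.49×10^7) = 4.984 in⁴
Rectangle, weak axis: I_min = h·b³/12 with h = 6.96 in fixed  ⇒  b = (12I/h)^(1/3) = 2.05 in

b ≈ 2.05 in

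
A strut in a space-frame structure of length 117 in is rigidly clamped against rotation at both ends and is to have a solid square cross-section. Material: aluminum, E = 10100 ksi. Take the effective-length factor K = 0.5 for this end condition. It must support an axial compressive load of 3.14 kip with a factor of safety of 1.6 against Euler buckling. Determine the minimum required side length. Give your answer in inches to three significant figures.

a ≈ 1.20 in

Required P_cr = n·P = 1.6 × 3.14 = 5.024 kip
L_e = K·L = 0.5 × 117 = 58.50 in
Required I = P_cr·L_e²/(π²E) = 5.024×10^3 × 58.50² / (π² × 1.01×10^7) = 0.1725 in⁴
Solid square: I = a⁴/12  ⇒  a = (12I)^(1/4) = (12×0.1725)^(1/4) = 1.20 in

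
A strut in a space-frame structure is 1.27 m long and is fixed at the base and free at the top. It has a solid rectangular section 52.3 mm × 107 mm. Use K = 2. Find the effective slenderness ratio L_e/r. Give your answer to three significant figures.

For a rectangle r_min = b/√12 = 52.3/√12 = 15.10 mm
L_e = K·L = 2 × 1.27 m = 2.540 m = 2540.0 mm
λ = L_e / r_min = 2540.0 / 15.10 = 168

λ ≈ 168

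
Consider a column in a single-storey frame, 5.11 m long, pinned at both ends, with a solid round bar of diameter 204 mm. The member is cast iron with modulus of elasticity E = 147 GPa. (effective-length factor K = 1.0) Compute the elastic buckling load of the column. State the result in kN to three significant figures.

P_cr ≈ 4720 kN

I = πd⁴/64 = π×204⁴/64 = 8.501×10^7 mm⁴
I = 8.501×10^7 mm⁴ = 8.501×10^-5 m⁴
Effective length L_e = K·L = 1 × 5.11 = 5.110 m
P_cr = π²EI / L_e² = π² × 147×10⁹ × 8.501×10^-5 / 5.110² = 4.724×10^6 N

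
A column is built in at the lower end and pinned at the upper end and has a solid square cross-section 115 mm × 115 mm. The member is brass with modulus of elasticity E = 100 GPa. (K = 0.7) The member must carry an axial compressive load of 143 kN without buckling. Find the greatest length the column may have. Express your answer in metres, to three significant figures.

I = a⁴/12 = 115⁴/12 = 1.458×10^7 mm⁴
I = 1.458×10^-5 m⁴
At the buckling limit P_cr = P = 1.430×10^5 N
From P_cr = π²EI/(K·L)²:  L = (1/K)·√(π²EI/P_cr) = (1/0.7)·√(π²×1.00×10^11×1.458×10^-5/1.430×10^5)
L = 14.3 m

L_max ≈ 14.3 m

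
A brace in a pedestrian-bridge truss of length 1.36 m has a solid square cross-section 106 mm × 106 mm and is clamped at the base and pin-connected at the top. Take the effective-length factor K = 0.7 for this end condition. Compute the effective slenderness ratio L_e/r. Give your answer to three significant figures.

λ ≈ 31.1

For a square r = a/√12 = 106/√12 = 30.60 mm
L_e = K·L = 0.7 × 1.36 m = 0.9520 m = 952.00 mm
λ = L_e / r_min = 952.00 / 30.60 = 31.1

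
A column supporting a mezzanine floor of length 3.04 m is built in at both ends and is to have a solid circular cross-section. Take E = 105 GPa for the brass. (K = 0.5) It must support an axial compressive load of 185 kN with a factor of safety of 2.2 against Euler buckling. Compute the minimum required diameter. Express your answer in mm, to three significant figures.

d ≈ 65.6 mm

Required P_cr = n·P = 2.2 × 185 = 407.0 kN
L_e = K·L = 0.5 × 3.04 = 1.520 m
Required I = P_cr·L_e²/(π²E) = 4.070×10^5 × 1.520² / (π² × 1.05×10^11) = 9.074×10^-7 m⁴
I_req = 9.074×10^5 mm⁴
Solid circle: I = πd⁴/64  ⇒  d = (64I/π)^(1/4) = (64×9.074×10^5/π)^(1/4) = 65.6 mm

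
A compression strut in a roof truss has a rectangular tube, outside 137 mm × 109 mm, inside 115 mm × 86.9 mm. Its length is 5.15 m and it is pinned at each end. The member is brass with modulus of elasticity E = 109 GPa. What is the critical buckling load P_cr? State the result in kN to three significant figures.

P_cr ≈ 345 kN

Weak-axis I_min = (h_o·b_o³ − h_i·b_i³)/12 with b_o = 109, b_i = 86.90 mm (shorter outer/inner sides).
I_min = (137×109³ − 115.0×86.90³)/12 = 8.496×10^6 mm⁴
I = 8.496×10^6 mm⁴ = 8.496×10^-6 m⁴
Effective length L_e = K·L = 1 × 5.15 = 5.150 m
P_cr = π²EI / L_e² = π² × 109×10⁹ × 8.496×10^-6 / 5.150² = 3.446×10^5 N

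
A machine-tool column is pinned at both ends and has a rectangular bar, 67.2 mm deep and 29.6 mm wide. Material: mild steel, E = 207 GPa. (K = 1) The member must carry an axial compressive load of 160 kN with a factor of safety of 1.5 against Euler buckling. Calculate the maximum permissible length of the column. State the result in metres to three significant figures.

L_max ≈ 1.11 m

Buckling occurs about the weak axis: I_min = h·b³/12 with b = 29.6 mm (the shorter side).
I_min = 67.2×29.6³/12 = 1.452×10^5 mm⁴
I = 1.452×10^-7 m⁴
Required critical load P_cr = n·P = 1.5 × 160 = 240.0 kN = 2.400×10^5 N
From P_cr = π²EI/(K·L)²:  L = (1/K)·√(π²EI/P_cr) = (1/1)·√(π²×2.07×10^11×1.452×10^-7/2.400×10^5)
L = 1.11 m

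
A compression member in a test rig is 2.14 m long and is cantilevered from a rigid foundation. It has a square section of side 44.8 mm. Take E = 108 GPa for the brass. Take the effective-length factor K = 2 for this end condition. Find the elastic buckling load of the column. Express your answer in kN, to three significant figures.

I = a⁴/12 = 44.8⁴/12 = 3.357×10^5 mm⁴
I = 3.357×10^5 mm⁴ = 3.357×10^-7 m⁴
Effective length L_e = K·L = 2 × 2.14 = 4.280 m
P_cr = π²EI / L_e² = π² × 108×10⁹ × 3.357×10^-7 / 4.280² = 1.953×10^4 N

P_cr ≈ 19.5 kN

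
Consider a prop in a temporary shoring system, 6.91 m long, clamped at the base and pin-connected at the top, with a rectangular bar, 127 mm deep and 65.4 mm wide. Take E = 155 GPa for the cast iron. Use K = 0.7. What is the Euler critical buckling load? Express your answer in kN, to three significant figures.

P_cr ≈ 194 kN

Buckling occurs about the weak axis: I_min = h·b³/12 with b = 65.4 mm (the shorter side).
I_min = 127×65.4³/12 = 2.960×10^6 mm⁴
I = 2.960×10^6 mm⁴ = 2.960×10^-6 m⁴
Effective length L_e = K·L = 0.7 × 6.91 = 4.837 m
P_cr = π²EI / L_e² = π² × 155×10⁹ × 2.960×10^-6 / 4.837² = 1.936×10^5 N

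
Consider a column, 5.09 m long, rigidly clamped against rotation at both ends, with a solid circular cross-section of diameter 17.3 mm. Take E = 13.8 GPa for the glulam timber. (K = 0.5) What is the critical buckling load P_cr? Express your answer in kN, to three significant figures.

I = πd⁴/64 = π×17.3⁴/64 = 4.397×10^3 mm⁴
I = 4.397×10^3 mm⁴ = 4.397×10^-9 m⁴
Effective length L_e = K·L = 0.5 × 5.09 = 2.545 m
P_cr = π²EI / L_e² = π² × 13.8×10⁹ × 4.397×10^-9 / 2.545² = 92.46 N

P_cr ≈ 0.0925 kN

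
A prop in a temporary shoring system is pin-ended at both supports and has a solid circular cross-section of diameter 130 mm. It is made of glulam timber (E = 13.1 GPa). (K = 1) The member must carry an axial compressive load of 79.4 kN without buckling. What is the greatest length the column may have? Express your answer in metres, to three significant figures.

I = πd⁴/64 = π×130⁴/64 = 1.402×10^7 mm⁴
I = 1.402×10^-5 m⁴
At the buckling limit P_cr = P = 7.940×10^4 N
From P_cr = π²EI/(K·L)²:  L = (1/K)·√(π²EI/P_cr) = (1/1)·√(π²×1.31×10^10×1.402×10^-5/7.940×10^4)
L = 4.78 m

L_max ≈ 4.78 m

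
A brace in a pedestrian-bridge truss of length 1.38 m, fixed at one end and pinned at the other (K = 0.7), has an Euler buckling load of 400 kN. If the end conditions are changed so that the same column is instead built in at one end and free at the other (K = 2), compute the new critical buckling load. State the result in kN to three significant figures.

P_cr ∝ 1/K², so P_cr,new = P_cr,old × (K_old/K_new)² = 400 × (0.7/2)²
= 400 × 0.1225 = 49.0 kN

P_cr ≈ 49.0 kN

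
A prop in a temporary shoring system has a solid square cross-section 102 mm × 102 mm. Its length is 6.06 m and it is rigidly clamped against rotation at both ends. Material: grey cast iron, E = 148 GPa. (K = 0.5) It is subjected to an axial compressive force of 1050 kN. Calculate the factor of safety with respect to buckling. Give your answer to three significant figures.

n ≈ 1.37

I = a⁴/12 = 102⁴/12 = 9.020×10^6 mm⁴
I = 9.020×10^6 mm⁴ = 9.020×10^-6 m⁴
Effective length L_e = K·L = 0.5 × 6.06 = 3.030 m
P_cr = π²EI / L_e² = π² × 148×10⁹ × 9.020×10^-6 / 3.030² = 1.435×10^6 N
Factor of safety n = P_cr / P = 1435.1 / 1050 = 1.37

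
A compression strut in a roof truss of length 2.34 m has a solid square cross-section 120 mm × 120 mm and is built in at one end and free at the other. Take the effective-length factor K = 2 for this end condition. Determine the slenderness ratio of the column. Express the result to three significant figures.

λ ≈ 135

I = a⁴/12 = 120⁴/12 = 1.728×10^7 mm⁴
A = 1.440×10^4 mm²;  r_min = √(I/A) = √(1.728×10^7/1.440×10^4) = 34.64 mm
L_e = K·L = 2 × 2.34 m = 4.680 m = 4680.0 mm
λ = L_e / r_min = 4680.0 / 34.64 = 135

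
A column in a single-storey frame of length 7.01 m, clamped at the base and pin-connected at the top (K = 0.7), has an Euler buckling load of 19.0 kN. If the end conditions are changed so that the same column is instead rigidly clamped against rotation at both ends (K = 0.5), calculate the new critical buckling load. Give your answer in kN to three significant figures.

P_cr ≈ 37.2 kN

P_cr ∝ 1/K², so P_cr,new = P_cr,old × (K_old/K_new)² = 19.0 × (0.7/0.5)²
= 19.0 × 1.960 = 37.2 kN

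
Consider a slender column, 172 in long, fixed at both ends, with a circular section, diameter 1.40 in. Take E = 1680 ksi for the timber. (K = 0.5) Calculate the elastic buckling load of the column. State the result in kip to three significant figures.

I = πd⁴/64 = π×1.40⁴/64 = 0.1886 in⁴
Effective length L_e = K·L = 0.5 × 172 = 86.00 in
P_cr = π²EI / L_e² = π² × 1680×10³ × 0.1886 / 86.00² = 422.8 lb

P_cr ≈ 0.423 kip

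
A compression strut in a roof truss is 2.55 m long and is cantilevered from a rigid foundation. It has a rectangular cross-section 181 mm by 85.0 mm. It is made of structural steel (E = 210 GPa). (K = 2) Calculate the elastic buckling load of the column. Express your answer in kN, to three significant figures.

P_cr ≈ 738 kN

Buckling occurs about the weak axis: I_min = h·b³/12 with b = 85.0 mm (the shorter side).
I_min = 181×85.0³/12 = 9.263×10^6 mm⁴
I = 9.263×10^6 mm⁴ = 9.263×10^-6 m⁴
Effective length L_e = K·L = 2 × 2.55 = 5.100 m
P_cr = π²EI / L_e² = π² × 210×10⁹ × 9.263×10^-6 / 5.100² = 7.381×10^5 N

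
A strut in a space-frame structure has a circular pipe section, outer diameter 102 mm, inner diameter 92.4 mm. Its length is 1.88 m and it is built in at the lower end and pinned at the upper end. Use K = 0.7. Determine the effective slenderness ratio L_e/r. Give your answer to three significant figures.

λ ≈ 38.2

d_o = 102 mm, d_i = 92.4 mm
I = π(d_o⁴ − d_i⁴)/64 = π(102⁴ − 92.40⁴)/64 = 1.735×10^6 mm⁴
A = 1.466×10^3 mm²;  r_min = √(I/A) = √(1.735×10^6/1.466×10^3) = 34.41 mm
L_e = K·L = 0.7 × 1.88 m = 1.316 m = 1316.0 mm
λ = L_e / r_min = 1316.0 / 34.41 = 38.2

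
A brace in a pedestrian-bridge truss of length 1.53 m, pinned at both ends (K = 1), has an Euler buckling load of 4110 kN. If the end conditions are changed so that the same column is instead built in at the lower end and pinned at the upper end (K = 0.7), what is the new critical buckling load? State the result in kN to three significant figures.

P_cr ≈ 8390 kN

P_cr ∝ 1/K², so P_cr,new = P_cr,old × (K_old/K_new)² = 4110 × (1/0.7)²
= 4110 × 2.041 = 8390 kN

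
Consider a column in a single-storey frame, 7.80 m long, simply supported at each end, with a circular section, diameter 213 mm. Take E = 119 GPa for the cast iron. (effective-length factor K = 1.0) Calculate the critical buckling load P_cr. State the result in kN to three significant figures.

P_cr ≈ 1950 kN

I = πd⁴/64 = π×213⁴/64 = 1.010×10^8 mm⁴
I = 1.010×10^8 mm⁴ = 1.010×10^-4 m⁴
Effective length L_e = K·L = 1 × 7.80 = 7.800 m
P_cr = π²EI / L_e² = π² × 119×10⁹ × 1.010×10^-4 / 7.800² = 1.950×10^6 N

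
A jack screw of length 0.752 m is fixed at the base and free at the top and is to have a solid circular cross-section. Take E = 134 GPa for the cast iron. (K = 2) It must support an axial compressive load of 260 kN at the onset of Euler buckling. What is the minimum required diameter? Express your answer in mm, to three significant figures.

L_e = K·L = 2 × 0.752 = 1.504 m
Required I = P_cr·L_e²/(π²E) = 2.600×10^5 × 1.504² / (π² × 1.34×10^11) = 4.447×10^-7 m⁴
I_req = 4.447×10^5 mm⁴
Solid circle: I = πd⁴/64  ⇒  d = (64I/π)^(1/4) = (64×4.447×10^5/π)^(1/4) = 54.9 mm

d ≈ 54.9 mm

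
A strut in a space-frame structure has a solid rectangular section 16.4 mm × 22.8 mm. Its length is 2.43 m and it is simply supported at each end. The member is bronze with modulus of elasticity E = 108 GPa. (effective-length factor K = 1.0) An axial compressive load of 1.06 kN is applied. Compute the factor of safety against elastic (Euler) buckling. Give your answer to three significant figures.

Buckling occurs about the weak axis: I_min = h·b³/12 with b = 16.4 mm (the shorter side).
I_min = 22.8×16.4³/12 = 8.381×10^3 mm⁴
I = 8.381×10^3 mm⁴ = 8.381×10^-9 m⁴
Effective length L_e = K·L = 1 × 2.43 = 2.430 m
P_cr = π²EI / L_e² = π² × 108×10⁹ × 8.381×10^-9 / 2.430² = 1.513×10^3 N
Factor of safety n = P_cr / P = 1.5129 / 1.06 = 1.43

n ≈ 1.43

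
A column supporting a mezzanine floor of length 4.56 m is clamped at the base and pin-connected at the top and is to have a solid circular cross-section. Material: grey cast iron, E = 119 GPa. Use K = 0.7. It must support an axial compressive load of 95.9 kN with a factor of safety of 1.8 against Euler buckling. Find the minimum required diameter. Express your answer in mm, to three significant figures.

d ≈ 74.3 mm

Required P_cr = n·P = 1.8 × 95.9 = 172.6 kN
L_e = K·L = 0.7 × 4.56 = 3.192 m
Required I = P_cr·L_e²/(π²E) = 1.726×10^5 × 3.192² / (π² × 1.19×10^11) = 1.498×10^-6 m⁴
I_req = 1.498×10^6 mm⁴
Solid circle: I = πd⁴/64  ⇒  d = (64I/π)^(1/4) = (64×1.498×10^6/π)^(1/4) = 74.3 mm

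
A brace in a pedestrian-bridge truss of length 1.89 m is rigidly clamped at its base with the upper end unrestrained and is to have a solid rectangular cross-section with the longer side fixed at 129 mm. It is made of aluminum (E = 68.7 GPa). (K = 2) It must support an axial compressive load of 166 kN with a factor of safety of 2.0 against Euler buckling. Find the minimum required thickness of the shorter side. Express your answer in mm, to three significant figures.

b ≈ 86.7 mm

Required P_cr = n·P = 2.0 × 166 = 332.0 kN
L_e = K·L = 2 × 1.89 = 3.780 m
Required I = P_cr·L_e²/(π²E) = 3.320×10^5 × 3.780² / (π² × 6.87×10^10) = 6.996×10^-6 m⁴
I_req = 6.996×10^6 mm⁴
Rectangle, weak axis: I_min = h·b³/12 with h = 129 mm fixed  ⇒  b = (12I/h)^(1/3) = 86.7 mm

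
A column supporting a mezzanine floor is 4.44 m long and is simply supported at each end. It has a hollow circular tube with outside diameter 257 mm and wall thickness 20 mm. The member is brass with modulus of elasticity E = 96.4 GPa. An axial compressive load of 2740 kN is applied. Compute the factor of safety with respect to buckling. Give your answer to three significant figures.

Inner diameter d_i = 257 − 2×20 = 217.0 mm
I = π(d_o⁴ − d_i⁴)/64 = π(257⁴ − 217.0⁴)/64 = 1.053×10^8 mm⁴
I = 1.053×10^8 mm⁴ = 1.053×10^-4 m⁴
Effective length L_e = K·L = 1 × 4.44 = 4.440 m
P_cr = π²EI / L_e² = π² × 96.4×10⁹ × 1.053×10^-4 / 4.440² = 5.082×10^6 N
Factor of safety n = P_cr / P = 5081.9 / 2740 = 1.85

n ≈ 1.85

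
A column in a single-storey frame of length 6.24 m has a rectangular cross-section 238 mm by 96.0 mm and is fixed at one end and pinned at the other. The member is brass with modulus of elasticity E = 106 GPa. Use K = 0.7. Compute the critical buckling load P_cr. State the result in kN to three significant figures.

P_cr ≈ 962 kN

Buckling occurs about the weak axis: I_min = h·b³/12 with b = 96.0 mm (the shorter side).
I_min = 238×96.0³/12 = 1.755×10^7 mm⁴
I = 1.755×10^7 mm⁴ = 1.755×10^-5 m⁴
Effective length L_e = K·L = 0.7 × 6.24 = 4.368 m
P_cr = π²EI / L_e² = π² × 106×10⁹ × 1.755×10^-5 / 4.368² = 9.622×10^5 N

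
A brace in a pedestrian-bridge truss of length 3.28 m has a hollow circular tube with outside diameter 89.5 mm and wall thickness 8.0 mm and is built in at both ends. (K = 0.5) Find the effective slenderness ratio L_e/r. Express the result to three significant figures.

λ ≈ 56.6

Inner diameter d_i = 89.5 − 2×8.0 = 73.50 mm
I = π(d_o⁴ − d_i⁴)/64 = π(89.5⁴ − 73.50⁴)/64 = 1.717×10^6 mm⁴
A = 2.048×10^3 mm²;  r_min = √(I/A) = √(1.717×10^6/2.048×10^3) = 28.95 mm
L_e = K·L = 0.5 × 3.28 m = 1.640 m = 1640.0 mm
λ = L_e / r_min = 1640.0 / 28.95 = 56.6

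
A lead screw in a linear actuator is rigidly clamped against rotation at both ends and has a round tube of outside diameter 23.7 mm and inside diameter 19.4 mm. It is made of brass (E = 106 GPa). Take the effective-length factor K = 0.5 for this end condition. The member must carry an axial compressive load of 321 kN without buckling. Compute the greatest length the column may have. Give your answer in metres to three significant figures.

L_max ≈ 0.334 m

d_o = 23.7 mm, d_i = 19.4 mm
I = π(d_o⁴ − d_i⁴)/64 = π(23.7⁴ − 19.40⁴)/64 = 8.534×10^3 mm⁴
I = 8.534×10^-9 m⁴
At the buckling limit P_cr = P = 3.210×10^5 N
From P_cr = π²EI/(K·L)²:  L = (1/K)·√(π²EI/P_cr) = (1/0.5)·√(π²×1.06×10^11×8.534×10^-9/3.210×10^5)
L = 0.334 m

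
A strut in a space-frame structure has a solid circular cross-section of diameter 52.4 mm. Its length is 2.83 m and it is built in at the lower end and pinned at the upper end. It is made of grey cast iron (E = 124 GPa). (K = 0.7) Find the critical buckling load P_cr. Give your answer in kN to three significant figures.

I = πd⁴/64 = π×52.4⁴/64 = 3.701×10^5 mm⁴
I = 3.701×10^5 mm⁴ = 3.701×10^-7 m⁴
Effective length L_e = K·L = 0.7 × 2.83 = 1.981 m
P_cr = π²EI / L_e² = π² × 124×10⁹ × 3.701×10^-7 / 1.981² = 1.154×10^5 N

P_cr ≈ 115 kN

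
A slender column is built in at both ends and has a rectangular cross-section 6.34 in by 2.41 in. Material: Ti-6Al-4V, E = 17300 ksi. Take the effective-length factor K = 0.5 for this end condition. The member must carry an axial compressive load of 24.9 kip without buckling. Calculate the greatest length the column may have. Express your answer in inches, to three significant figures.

Buckling occurs about the weak axis: I_min = h·b³/12 with b = 2.41 in (the shorter side).
I_min = 6.34×2.41³/12 = 7.395 in⁴
At the buckling limit P_cr = P = 2.490×10^4 lb
From P_cr = π²EI/(K·L)²:  L = (1/K)·√(π²EI/P_cr) = (1/0.5)·√(π²×1.73×10^7×7.395/2.490×10^4)
L = 450 in

L_max ≈ 450 in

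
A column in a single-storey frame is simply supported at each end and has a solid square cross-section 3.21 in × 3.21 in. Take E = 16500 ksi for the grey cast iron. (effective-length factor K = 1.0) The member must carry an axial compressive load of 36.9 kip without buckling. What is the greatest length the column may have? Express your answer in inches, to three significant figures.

I = a⁴/12 = 3.21⁴/12 = 8.848 in⁴
At the buckling limit P_cr = P = 3.690×10^4 lb
From P_cr = π²EI/(K·L)²:  L = (1/K)·√(π²EI/P_cr) = (1/1)·√(π²×1.65×10^7×8.848/3.690×10^4)
L = 198 in

L_max ≈ 198 in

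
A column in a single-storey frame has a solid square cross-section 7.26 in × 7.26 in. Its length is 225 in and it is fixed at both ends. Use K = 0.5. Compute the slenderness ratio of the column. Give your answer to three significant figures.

λ ≈ 53.7

I = a⁴/12 = 7.26⁴/12 = 231.5 in⁴
A = 52.71 in²;  r_min = √(I/A) = √(231.5/52.71) = 2.096 in
L_e = K·L = 0.5 × 225 = 112.5 in
λ = L_e / r_min = 112.50 / 2.096 = 53.7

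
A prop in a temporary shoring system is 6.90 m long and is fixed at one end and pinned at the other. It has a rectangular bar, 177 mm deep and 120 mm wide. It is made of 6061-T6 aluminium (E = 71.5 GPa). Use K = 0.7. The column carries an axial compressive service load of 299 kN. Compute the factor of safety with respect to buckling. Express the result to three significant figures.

n ≈ 2.58

Buckling occurs about the weak axis: I_min = h·b³/12 with b = 120 mm (the shorter side).
I_min = 177×120³/12 = 2.549×10^7 mm⁴
I = 2.549×10^7 mm⁴ = 2.549×10^-5 m⁴
Effective length L_e = K·L = 0.7 × 6.90 = 4.830 m
P_cr = π²EI / L_e² = π² × 71.5×10⁹ × 2.549×10^-5 / 4.830² = 7.710×10^5 N
Factor of safety n = P_cr / P = 770.99 / 299 = 2.58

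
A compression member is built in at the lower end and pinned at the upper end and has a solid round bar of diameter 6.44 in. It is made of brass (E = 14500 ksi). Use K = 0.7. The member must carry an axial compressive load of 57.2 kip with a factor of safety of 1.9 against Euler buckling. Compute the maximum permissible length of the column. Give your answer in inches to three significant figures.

I = πd⁴/64 = π×6.44⁴/64 = 84.43 in⁴
Required critical load P_cr = n·P = 1.9 × 57.2 = 108.7 kip = 1.087×10^5 lb
From P_cr = π²EI/(K·L)²:  L = (1/K)·√(π²EI/P_cr) = (1/0.7)·√(π²×1.45×10^7×84.43/1.087×10^5)
L = 476 in

L_max ≈ 476 in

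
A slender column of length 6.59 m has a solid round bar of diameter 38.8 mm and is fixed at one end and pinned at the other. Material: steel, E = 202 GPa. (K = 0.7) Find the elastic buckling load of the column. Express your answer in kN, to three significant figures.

P_cr ≈ 10.4 kN

I = πd⁴/64 = π×38.8⁴/64 = 1.112×10^5 mm⁴
I = 1.112×10^5 mm⁴ = 1.112×10^-7 m⁴
Effective length L_e = K·L = 0.7 × 6.59 = 4.613 m
P_cr = π²EI / L_e² = π² × 202×10⁹ × 1.112×10^-7 / 4.613² = 1.042×10^4 N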